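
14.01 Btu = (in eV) 9.226e+22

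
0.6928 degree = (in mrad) 12.09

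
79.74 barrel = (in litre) 1.268e+04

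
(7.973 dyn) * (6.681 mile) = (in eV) 5.351e+18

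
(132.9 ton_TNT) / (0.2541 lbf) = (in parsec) 1.594e-05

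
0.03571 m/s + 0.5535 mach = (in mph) 421.7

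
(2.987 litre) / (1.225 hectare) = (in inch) 9.6e-06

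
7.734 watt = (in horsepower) 0.01037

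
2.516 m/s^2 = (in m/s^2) 2.516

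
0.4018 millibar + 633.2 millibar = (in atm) 0.6253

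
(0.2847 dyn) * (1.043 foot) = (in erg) 9.051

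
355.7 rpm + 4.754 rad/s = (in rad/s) 42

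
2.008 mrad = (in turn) 0.0003196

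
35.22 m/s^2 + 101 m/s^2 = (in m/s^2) 136.2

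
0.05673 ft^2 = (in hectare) 5.27e-07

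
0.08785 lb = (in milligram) 3.985e+04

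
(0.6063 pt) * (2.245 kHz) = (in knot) 0.9334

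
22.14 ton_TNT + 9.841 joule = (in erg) 9.263e+17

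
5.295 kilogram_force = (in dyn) 5.193e+06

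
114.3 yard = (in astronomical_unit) 6.986e-10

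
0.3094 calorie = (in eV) 8.08e+18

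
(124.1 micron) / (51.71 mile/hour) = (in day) 6.214e-11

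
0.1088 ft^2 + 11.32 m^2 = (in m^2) 11.33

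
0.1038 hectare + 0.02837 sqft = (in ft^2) 1.117e+04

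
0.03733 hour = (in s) 134.4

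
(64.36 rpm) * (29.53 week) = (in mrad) 1.204e+11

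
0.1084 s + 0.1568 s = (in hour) 7.367e-05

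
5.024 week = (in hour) 844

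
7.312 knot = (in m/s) 3.762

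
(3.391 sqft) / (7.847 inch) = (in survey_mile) 0.0009821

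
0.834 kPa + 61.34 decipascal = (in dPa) 8401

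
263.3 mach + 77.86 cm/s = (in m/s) 8.965e+04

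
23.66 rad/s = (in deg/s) 1356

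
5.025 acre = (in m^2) 2.034e+04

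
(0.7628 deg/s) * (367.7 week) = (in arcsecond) 6.107e+11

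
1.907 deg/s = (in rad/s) 0.03328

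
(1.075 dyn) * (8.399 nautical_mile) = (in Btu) 0.0001585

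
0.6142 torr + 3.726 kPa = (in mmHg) 28.56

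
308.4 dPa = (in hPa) 0.3084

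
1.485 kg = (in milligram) 1.485e+06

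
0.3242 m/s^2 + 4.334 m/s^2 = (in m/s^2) 4.658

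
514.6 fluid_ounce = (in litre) 15.22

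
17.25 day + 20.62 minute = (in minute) 2.486e+04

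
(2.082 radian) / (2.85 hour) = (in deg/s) 0.01163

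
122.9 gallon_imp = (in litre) 558.7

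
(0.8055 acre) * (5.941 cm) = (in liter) 1.937e+05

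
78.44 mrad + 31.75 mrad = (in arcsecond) 2.273e+04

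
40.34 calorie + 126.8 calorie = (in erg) 6.993e+09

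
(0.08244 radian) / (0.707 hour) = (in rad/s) 3.239e-05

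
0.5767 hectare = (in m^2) 5767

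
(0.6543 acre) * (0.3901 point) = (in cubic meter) 0.3644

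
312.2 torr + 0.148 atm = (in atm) 0.5588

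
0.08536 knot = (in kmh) 0.1581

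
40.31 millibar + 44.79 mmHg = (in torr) 75.02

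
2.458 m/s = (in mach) 0.007219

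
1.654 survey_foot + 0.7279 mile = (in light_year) 1.239e-13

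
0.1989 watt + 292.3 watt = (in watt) 292.5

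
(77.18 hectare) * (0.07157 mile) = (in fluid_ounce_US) 3.006e+12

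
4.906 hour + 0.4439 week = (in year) 0.009073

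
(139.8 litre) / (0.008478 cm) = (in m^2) 1649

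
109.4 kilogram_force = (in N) 1073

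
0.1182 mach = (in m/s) 40.25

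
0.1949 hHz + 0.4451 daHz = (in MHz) 2.394e-05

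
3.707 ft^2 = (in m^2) 0.3444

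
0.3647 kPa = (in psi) 0.0529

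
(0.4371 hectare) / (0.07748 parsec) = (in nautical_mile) 9.872e-16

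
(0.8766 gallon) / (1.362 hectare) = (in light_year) 2.575e-23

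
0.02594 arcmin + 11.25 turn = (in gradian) 4500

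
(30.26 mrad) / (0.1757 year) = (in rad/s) 5.461e-09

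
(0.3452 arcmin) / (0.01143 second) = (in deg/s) 0.5034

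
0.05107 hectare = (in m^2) 510.7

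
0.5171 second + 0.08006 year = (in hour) 701.3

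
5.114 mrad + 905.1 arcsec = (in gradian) 0.6049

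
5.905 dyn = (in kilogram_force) 6.021e-06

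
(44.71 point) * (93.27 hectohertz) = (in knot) 286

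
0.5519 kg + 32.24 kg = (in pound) 72.29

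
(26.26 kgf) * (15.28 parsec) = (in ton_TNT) 2.902e+10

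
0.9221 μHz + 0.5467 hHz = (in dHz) 546.7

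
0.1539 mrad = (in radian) 0.0001539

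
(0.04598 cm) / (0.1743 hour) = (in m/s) 7.328e-07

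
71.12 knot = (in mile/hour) 81.84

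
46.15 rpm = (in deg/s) 276.9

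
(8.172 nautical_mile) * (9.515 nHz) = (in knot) 0.0002799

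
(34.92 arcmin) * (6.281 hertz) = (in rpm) 0.6093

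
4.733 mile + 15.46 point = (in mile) 4.733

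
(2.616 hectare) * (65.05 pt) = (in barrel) 3776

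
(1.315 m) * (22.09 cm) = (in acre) 7.178e-05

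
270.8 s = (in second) 270.8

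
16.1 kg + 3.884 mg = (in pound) 35.49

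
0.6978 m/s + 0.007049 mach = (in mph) 6.93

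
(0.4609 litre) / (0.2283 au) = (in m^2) 1.35e-14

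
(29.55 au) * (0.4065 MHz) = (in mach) 5.277e+15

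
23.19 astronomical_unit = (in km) 3.469e+09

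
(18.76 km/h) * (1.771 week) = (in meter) 5.582e+06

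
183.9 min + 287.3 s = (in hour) 3.145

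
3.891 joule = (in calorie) 0.93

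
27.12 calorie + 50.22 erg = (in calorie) 27.12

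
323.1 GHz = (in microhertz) 3.231e+17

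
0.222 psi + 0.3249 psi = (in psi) 0.5469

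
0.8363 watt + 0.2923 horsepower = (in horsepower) 0.2934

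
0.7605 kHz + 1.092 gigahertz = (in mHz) 1.092e+12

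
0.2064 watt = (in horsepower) 0.0002768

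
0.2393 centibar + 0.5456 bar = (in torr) 411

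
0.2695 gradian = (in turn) 0.0006738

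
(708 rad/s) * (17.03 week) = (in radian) 7.292e+09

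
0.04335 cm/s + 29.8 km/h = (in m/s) 8.278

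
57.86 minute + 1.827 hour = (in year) 0.0003186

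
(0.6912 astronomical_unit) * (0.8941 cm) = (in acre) 2.285e+05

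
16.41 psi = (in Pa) 1.131e+05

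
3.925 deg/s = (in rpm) 0.6542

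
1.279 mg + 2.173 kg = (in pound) 4.791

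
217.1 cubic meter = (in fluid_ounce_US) 7.341e+06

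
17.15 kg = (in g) 1.715e+04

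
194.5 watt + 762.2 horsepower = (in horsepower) 762.5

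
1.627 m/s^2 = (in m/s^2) 1.627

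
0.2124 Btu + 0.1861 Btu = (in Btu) 0.3985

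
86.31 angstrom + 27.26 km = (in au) 1.822e-07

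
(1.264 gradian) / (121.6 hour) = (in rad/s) 4.536e-08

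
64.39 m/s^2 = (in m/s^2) 64.39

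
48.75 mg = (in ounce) 0.00172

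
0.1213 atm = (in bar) 0.1229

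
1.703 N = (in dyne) 1.703e+05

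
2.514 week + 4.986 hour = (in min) 2.564e+04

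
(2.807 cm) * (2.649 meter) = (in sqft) 0.8004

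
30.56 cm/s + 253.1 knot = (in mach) 0.3833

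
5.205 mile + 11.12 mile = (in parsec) 8.514e-13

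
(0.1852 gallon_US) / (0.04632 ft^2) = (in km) 0.0001629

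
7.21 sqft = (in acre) 0.0001655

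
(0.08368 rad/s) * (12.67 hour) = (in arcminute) 1.312e+07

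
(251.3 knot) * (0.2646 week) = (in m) 2.069e+07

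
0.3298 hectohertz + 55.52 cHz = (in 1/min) 2012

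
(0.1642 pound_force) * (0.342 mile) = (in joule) 402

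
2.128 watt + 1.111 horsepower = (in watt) 830.6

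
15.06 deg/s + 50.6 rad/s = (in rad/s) 50.86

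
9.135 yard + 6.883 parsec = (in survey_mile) 1.32e+14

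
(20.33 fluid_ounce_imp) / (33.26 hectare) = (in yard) 1.899e-09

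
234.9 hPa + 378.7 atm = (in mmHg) 2.88e+05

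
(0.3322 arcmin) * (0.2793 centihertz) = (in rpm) 2.577e-06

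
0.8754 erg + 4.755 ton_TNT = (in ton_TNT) 4.755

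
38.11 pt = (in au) 8.987e-14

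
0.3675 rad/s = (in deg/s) 21.06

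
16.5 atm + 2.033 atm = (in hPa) 1.878e+04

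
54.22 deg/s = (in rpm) 9.037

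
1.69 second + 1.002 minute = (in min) 1.03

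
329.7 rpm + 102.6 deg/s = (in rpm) 346.8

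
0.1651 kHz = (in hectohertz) 1.651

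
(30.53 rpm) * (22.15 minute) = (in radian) 4249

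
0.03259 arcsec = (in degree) 9.053e-06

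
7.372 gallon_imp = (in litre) 33.51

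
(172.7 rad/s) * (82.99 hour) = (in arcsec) 1.064e+13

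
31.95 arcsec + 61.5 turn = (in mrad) 3.864e+05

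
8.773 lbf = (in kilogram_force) 3.979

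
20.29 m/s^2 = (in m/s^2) 20.29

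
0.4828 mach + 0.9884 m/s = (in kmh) 595.4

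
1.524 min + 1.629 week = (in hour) 273.7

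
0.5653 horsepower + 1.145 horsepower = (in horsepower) 1.71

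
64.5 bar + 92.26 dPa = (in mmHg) 4.838e+04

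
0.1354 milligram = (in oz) 4.776e-06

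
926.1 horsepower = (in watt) 6.906e+05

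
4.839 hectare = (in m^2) 4.839e+04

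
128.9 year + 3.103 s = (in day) 4.705e+04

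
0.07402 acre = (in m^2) 299.5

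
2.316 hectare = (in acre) 5.723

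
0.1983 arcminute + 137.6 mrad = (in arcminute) 473.2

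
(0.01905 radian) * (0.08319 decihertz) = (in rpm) 0.001513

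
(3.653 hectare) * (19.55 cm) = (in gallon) 1.887e+06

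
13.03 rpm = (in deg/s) 78.18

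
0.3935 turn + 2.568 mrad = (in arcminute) 8508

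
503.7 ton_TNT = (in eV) 1.315e+31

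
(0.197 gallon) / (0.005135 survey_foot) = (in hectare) 4.765e-05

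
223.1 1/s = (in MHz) 0.0002231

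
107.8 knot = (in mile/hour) 124.1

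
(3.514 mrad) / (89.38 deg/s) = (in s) 0.002253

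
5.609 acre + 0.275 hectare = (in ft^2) 2.739e+05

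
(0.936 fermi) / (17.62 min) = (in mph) 1.98e-18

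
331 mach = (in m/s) 1.127e+05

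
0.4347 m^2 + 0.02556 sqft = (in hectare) 4.371e-05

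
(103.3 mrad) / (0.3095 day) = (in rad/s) 3.863e-06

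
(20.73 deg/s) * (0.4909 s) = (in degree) 10.18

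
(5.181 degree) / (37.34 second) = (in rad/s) 0.002422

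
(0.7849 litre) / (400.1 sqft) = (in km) 2.112e-08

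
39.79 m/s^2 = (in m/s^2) 39.79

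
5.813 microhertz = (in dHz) 5.813e-05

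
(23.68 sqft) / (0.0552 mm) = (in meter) 3.985e+04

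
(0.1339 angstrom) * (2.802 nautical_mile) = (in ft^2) 7.479e-07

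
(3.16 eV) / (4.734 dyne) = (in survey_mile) 6.645e-18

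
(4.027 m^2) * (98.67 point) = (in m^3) 0.1402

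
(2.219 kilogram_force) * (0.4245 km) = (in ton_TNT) 2.208e-06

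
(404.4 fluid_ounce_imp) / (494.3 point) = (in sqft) 0.7093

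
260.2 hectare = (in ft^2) 2.801e+07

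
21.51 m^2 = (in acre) 0.005315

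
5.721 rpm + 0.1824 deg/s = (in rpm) 5.751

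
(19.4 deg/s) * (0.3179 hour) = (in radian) 387.5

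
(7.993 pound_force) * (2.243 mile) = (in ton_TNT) 3.067e-05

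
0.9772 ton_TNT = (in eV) 2.552e+28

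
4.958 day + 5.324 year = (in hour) 4.676e+04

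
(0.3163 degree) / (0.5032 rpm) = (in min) 0.001746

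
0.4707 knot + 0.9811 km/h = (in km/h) 1.853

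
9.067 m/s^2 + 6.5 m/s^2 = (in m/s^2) 15.57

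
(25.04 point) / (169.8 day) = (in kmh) 2.168e-09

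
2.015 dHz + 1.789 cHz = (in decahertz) 0.02194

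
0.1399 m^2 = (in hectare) 1.399e-05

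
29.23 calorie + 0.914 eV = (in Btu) 0.1159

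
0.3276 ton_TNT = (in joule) 1.371e+09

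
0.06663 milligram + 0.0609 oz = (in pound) 0.003806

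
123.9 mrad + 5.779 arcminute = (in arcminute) 431.7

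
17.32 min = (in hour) 0.2887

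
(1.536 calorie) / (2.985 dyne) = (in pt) 6.103e+08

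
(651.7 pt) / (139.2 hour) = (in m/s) 4.588e-07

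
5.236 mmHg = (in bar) 0.006981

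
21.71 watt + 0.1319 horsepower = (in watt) 120.1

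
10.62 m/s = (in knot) 20.64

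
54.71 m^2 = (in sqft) 588.9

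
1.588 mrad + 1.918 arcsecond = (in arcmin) 5.491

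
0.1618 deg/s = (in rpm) 0.02697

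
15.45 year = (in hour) 1.353e+05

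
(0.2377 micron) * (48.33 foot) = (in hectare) 3.502e-10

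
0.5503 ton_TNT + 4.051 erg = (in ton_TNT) 0.5503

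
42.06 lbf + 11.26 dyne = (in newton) 187.1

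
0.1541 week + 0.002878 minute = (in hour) 25.89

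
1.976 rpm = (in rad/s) 0.2069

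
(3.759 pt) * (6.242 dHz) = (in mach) 2.431e-06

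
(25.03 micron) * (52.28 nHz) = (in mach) 3.843e-15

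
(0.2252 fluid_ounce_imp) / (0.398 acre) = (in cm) 3.973e-07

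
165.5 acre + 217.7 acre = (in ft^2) 1.669e+07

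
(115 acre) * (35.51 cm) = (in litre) 1.653e+08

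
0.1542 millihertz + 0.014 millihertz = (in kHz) 1.682e-07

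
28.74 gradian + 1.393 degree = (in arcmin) 1636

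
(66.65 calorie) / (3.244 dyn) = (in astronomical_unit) 5.746e-05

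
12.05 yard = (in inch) 433.8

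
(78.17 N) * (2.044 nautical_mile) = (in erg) 2.959e+12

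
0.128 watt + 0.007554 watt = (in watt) 0.1356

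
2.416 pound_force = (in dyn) 1.075e+06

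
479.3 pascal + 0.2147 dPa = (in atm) 0.004731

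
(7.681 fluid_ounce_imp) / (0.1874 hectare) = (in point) 0.0003301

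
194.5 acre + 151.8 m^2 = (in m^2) 7.873e+05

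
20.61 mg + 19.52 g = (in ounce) 0.6893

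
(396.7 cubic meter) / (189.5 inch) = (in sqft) 887.1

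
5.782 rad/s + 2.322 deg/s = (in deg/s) 333.6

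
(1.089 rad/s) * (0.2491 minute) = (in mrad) 1.628e+04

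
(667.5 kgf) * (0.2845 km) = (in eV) 1.162e+25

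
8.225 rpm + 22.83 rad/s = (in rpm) 226.2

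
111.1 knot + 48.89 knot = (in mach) 0.2417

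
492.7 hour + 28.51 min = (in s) 1.775e+06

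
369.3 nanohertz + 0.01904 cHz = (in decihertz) 0.001908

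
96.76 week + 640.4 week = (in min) 7.431e+06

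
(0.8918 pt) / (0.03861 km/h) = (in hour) 8.148e-06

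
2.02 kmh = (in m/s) 0.5611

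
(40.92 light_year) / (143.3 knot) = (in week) 8.683e+09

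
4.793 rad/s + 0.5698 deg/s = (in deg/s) 275.2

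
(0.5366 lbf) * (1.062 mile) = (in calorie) 975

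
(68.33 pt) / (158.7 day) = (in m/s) 1.758e-09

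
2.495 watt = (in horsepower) 0.003346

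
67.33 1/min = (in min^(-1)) 67.33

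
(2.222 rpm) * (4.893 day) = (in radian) 9.837e+04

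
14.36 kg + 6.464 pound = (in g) 1.729e+04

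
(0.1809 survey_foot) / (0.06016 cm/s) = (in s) 91.65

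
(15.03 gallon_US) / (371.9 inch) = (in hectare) 6.023e-07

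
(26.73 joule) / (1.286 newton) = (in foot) 68.19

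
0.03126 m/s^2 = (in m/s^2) 0.03126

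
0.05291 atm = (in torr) 40.21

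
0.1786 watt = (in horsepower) 0.0002395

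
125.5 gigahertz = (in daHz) 1.255e+10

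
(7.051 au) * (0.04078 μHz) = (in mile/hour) 9.622e+04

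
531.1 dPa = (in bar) 0.0005311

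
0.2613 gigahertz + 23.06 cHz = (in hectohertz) 2.613e+06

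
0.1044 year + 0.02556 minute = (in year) 0.1044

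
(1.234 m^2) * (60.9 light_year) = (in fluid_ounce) 2.404e+22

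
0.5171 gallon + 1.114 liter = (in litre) 3.071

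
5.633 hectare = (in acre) 13.92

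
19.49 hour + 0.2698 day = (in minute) 1558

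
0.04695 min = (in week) 4.658e-06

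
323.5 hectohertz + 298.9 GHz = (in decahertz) 2.989e+10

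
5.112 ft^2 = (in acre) 0.0001174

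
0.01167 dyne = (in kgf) 1.19e-08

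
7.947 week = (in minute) 8.011e+04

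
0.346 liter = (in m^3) 0.000346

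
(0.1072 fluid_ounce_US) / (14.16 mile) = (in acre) 3.438e-14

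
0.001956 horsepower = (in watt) 1.459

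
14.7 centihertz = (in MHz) 1.47e-07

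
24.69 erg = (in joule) 2.469e-06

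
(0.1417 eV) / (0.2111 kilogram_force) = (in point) 3.109e-17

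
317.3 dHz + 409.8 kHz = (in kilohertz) 409.8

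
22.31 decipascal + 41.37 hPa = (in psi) 0.6003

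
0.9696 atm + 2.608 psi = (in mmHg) 871.8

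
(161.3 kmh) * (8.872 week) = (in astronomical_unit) 0.001607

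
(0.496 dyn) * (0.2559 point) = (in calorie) 1.07e-10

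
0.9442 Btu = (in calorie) 238.1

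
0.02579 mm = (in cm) 0.002579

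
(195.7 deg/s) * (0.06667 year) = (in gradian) 4.572e+08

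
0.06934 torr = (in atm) 9.124e-05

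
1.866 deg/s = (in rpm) 0.311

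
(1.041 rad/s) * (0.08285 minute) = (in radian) 5.175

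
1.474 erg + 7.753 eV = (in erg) 1.474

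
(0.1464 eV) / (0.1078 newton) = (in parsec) 7.052e-36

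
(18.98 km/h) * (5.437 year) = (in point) 2.562e+12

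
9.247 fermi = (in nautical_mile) 4.993e-18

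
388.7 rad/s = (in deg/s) 2.227e+04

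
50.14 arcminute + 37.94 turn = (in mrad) 2.384e+05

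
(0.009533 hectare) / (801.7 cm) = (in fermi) 1.189e+16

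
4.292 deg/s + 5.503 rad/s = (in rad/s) 5.578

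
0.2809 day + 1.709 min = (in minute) 406.2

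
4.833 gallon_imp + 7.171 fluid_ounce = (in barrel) 0.1395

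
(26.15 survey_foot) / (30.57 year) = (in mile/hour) 1.849e-08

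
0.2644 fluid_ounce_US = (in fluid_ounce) 0.2644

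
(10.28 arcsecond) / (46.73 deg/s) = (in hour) 1.697e-08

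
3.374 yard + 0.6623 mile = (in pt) 3.03e+06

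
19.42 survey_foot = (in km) 0.005919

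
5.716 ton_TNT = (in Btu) 2.267e+07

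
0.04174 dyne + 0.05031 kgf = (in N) 0.4934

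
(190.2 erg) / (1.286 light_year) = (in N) 1.563e-21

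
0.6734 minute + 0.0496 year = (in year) 0.0496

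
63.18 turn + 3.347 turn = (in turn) 66.53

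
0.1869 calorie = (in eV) 4.881e+18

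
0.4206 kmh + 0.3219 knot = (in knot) 0.549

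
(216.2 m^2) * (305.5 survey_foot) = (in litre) 2.013e+07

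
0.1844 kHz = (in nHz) 1.844e+11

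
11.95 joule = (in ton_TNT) 2.856e-09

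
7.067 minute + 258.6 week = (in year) 4.959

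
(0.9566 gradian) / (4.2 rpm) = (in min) 0.0005694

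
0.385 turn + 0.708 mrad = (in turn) 0.3851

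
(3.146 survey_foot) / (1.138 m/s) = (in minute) 0.01404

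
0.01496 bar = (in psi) 0.217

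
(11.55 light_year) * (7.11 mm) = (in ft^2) 8.363e+15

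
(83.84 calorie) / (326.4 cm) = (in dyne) 1.075e+07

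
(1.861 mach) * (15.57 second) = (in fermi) 9.866e+18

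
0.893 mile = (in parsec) 4.657e-14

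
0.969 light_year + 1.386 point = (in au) 6.128e+04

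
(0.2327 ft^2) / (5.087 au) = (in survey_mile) 1.765e-17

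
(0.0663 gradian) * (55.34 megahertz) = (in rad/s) 5.763e+04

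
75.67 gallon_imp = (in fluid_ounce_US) 1.163e+04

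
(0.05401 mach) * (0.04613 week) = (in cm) 5.131e+07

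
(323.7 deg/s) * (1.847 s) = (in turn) 1.661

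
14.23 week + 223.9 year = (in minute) 1.178e+08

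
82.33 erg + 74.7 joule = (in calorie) 17.85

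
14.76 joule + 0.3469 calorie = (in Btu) 0.01537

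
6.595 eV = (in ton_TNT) 2.525e-28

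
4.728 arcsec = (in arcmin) 0.0788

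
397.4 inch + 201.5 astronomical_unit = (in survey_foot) 9.89e+13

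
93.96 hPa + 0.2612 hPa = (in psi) 1.367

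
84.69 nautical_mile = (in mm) 1.568e+08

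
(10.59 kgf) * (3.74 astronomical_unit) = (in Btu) 5.507e+10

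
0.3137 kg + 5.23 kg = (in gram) 5544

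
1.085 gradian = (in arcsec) 3515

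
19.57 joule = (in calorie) 4.677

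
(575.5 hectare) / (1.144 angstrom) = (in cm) 5.031e+18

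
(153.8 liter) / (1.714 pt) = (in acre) 0.06285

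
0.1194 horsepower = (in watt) 89.04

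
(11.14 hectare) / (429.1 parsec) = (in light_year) 8.893e-31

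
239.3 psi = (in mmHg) 1.238e+04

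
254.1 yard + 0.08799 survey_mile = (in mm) 3.74e+05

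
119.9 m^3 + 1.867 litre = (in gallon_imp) 2.637e+04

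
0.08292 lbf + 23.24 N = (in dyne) 2.361e+06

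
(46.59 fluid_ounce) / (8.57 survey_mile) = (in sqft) 1.075e-06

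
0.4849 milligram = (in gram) 0.0004849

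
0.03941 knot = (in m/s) 0.02027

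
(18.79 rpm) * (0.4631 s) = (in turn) 0.145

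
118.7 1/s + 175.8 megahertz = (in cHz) 1.758e+10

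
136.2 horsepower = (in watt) 1.016e+05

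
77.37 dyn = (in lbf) 0.0001739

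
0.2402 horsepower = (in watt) 179.1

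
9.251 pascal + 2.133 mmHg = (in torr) 2.202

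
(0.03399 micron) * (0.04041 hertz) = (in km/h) 4.945e-09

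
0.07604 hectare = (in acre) 0.1879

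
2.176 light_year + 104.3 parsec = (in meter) 3.239e+18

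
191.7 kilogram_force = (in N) 1880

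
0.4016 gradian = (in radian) 0.006308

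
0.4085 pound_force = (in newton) 1.817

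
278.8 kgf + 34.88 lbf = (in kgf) 294.6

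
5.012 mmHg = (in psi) 0.09692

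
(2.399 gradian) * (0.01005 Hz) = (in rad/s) 0.0003787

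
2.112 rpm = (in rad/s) 0.2212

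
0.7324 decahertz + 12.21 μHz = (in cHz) 732.4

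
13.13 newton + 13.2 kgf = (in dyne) 1.426e+07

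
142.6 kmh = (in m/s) 39.61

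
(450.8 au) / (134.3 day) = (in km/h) 2.092e+07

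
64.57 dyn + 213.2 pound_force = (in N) 948.4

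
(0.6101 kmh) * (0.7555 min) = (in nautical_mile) 0.004148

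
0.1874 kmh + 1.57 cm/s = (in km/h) 0.2439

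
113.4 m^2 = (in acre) 0.02802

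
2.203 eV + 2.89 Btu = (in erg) 3.049e+10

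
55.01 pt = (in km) 1.941e-05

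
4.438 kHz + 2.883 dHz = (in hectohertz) 44.38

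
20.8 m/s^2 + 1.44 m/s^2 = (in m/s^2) 22.24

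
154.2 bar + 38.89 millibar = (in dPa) 1.542e+08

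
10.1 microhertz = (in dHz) 0.000101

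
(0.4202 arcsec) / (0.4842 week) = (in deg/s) 3.986e-10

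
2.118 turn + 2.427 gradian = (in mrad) 1.335e+04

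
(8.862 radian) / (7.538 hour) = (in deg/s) 0.01871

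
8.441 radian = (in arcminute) 2.902e+04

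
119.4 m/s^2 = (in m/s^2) 119.4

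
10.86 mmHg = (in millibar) 14.48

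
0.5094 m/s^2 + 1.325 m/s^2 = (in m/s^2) 1.834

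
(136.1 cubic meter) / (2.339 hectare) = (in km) 5.819e-06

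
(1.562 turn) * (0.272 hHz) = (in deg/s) 1.53e+04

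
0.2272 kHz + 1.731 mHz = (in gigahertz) 2.272e-07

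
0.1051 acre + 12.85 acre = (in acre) 12.96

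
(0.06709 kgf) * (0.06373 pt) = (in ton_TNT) 3.535e-15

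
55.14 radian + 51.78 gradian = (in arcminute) 1.924e+05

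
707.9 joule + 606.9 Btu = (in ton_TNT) 0.0001532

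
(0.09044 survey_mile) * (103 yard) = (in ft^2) 1.476e+05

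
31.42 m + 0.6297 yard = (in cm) 3200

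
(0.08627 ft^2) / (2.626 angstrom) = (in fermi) 3.052e+22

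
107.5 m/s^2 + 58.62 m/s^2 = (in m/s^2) 166.1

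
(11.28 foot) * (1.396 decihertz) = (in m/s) 0.48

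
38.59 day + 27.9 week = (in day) 233.9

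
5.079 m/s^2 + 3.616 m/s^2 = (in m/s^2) 8.695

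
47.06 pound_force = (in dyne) 2.093e+07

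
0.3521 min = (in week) 3.493e-05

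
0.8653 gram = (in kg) 0.0008653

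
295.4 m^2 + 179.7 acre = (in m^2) 7.275e+05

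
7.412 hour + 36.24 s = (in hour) 7.422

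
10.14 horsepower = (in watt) 7561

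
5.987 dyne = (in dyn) 5.987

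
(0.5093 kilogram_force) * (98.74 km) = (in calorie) 1.179e+05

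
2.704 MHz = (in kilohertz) 2704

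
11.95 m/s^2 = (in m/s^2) 11.95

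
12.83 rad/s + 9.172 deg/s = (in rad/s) 12.99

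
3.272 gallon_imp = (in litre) 14.87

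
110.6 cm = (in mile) 0.0006872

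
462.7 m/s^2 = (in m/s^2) 462.7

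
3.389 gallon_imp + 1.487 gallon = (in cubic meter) 0.02104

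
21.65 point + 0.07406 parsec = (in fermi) 2.285e+30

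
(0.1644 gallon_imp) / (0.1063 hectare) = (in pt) 0.001993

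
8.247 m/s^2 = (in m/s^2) 8.247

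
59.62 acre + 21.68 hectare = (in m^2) 4.581e+05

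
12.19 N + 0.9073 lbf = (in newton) 16.23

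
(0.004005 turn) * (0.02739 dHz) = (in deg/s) 0.003949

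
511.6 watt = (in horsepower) 0.6861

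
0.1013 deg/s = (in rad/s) 0.001768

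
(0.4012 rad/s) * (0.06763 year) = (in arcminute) 2.942e+09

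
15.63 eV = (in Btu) 2.374e-21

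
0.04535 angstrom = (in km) 4.535e-15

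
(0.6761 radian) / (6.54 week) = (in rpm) 1.632e-06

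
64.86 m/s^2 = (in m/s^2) 64.86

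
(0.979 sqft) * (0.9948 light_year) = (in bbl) 5.384e+15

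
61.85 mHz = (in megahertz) 6.185e-08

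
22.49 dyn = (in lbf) 5.056e-05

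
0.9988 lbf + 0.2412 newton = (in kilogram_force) 0.4776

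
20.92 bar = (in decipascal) 2.092e+07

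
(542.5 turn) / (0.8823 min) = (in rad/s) 64.39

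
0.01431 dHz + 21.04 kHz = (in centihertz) 2.104e+06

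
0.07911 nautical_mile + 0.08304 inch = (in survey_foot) 480.7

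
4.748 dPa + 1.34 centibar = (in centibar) 1.34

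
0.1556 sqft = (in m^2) 0.01446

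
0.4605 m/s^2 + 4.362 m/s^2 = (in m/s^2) 4.822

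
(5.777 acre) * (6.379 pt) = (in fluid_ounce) 1.779e+06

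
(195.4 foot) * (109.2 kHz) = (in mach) 1.91e+04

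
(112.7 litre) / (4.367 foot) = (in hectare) 8.467e-06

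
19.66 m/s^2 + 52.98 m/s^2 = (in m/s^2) 72.64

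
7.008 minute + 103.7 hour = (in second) 3.737e+05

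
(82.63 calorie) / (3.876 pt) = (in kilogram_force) 2.578e+04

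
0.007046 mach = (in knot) 4.664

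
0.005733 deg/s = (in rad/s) 0.0001001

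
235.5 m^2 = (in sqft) 2535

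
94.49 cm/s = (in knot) 1.837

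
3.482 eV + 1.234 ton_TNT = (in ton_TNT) 1.234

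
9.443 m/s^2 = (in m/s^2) 9.443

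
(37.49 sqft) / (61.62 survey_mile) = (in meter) 3.512e-05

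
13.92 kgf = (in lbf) 30.69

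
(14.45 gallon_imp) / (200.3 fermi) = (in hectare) 3.28e+07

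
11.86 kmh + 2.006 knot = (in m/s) 4.326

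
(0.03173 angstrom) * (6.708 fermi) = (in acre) 5.26e-30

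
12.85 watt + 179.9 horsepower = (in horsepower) 179.9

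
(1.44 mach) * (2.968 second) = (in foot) 4775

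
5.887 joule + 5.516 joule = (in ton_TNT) 2.725e-09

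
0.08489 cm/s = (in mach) 2.493e-06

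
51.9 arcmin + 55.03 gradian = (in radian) 0.8795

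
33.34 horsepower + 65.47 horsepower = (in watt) 7.368e+04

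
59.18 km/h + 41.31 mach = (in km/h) 5.07e+04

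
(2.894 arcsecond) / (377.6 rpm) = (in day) 4.107e-12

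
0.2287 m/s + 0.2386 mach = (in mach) 0.2393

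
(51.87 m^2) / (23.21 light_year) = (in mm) 2.362e-13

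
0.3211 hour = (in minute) 19.27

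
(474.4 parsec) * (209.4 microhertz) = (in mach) 9.002e+12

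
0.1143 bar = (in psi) 1.658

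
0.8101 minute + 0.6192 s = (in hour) 0.01367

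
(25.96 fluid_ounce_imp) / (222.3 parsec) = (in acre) 2.657e-26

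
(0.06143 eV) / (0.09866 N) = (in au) 6.668e-31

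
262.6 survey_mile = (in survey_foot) 1.387e+06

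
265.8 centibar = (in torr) 1994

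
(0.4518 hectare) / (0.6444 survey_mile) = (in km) 0.004357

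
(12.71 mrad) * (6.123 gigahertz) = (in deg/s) 4.459e+09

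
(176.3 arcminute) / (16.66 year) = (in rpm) 9.321e-10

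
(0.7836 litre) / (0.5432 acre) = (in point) 0.00101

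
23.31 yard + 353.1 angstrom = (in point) 6.042e+04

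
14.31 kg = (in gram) 1.431e+04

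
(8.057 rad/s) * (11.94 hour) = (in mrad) 3.463e+08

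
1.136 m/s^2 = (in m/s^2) 1.136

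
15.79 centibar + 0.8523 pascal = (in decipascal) 1.579e+05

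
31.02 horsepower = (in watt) 2.313e+04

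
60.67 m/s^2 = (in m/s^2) 60.67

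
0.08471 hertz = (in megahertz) 8.471e-08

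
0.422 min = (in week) 4.187e-05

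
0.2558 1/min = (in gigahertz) 4.263e-12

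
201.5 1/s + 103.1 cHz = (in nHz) 2.025e+11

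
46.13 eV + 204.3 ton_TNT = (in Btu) 8.102e+08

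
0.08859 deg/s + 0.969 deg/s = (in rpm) 0.1763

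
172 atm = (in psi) 2528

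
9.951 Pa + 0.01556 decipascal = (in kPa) 0.009953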